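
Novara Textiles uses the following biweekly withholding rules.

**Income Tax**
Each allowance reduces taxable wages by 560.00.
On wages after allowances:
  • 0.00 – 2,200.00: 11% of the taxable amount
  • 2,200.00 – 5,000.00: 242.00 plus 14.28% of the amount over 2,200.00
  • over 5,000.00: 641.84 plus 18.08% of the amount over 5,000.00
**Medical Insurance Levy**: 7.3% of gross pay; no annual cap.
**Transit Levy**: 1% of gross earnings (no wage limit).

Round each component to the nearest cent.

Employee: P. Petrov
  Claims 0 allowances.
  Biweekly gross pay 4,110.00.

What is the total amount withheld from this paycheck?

855.88

Income Tax: taxable = 4,110.00
  242.00 + 14.28% × (4,110.00 − 2,200.00) = 242.00 + 14.28% × 1,910.00 = 514.75
Medical Insurance Levy: 7.3% × 4,110.00 = 300.03
Transit Levy: 1% × 4,110.00 = 41.10
Total: 514.75 + 300.03 + 41.10 = 855.88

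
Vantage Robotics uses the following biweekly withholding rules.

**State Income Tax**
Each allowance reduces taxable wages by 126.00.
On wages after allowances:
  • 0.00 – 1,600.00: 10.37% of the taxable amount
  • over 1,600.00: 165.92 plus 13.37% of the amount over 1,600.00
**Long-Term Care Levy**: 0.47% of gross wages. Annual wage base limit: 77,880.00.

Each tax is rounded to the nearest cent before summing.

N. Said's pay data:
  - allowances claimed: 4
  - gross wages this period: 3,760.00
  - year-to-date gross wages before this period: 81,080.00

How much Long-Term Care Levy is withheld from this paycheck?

Long-Term Care Levy: YTD 81,080.00 ≥ cap 77,880.00 → 0.00

0.00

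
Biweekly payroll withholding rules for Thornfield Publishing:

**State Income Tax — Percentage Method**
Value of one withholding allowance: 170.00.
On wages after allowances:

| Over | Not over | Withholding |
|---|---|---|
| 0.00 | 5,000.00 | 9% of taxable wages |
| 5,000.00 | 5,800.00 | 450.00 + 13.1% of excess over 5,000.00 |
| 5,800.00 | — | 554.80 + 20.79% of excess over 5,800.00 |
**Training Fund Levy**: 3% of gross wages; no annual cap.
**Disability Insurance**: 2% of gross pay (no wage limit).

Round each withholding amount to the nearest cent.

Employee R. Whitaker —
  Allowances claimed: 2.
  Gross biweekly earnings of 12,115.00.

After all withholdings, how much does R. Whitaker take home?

State Income Tax: taxable = 12,115.00 − 2×170.00 = 11,775.00
  554.80 + 20.79% × (11,775.00 − 5,800.00) = 554.80 + 20.79% × 5,975.00 = 1,797.00
Training Fund Levy: 3% × 12,115.00 = 363.45
Disability Insurance: 2% × 12,115.00 = 242.30
Total withheld: 1,797.00 + 363.45 + 242.30 = 2,402.75
Net pay: 12,115.00 − 2,402.75 = 9,712.25

9,712.25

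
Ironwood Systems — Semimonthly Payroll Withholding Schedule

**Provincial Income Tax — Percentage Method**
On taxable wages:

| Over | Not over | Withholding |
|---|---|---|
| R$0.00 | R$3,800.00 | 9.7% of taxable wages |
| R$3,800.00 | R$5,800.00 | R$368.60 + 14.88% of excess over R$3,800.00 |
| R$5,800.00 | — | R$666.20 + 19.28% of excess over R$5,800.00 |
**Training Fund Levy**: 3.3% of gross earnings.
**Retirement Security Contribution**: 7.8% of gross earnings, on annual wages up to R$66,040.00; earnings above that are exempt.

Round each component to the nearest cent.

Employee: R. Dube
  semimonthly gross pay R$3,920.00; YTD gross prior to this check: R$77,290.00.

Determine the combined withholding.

R$515.82

Provincial Income Tax: taxable = R$3,920.00
  R$368.60 + 14.88% × (R$3,920.00 − R$3,800.00) = R$368.60 + 14.88% × R$120.00 = R$386.46
Training Fund Levy: 3.3% × R$3,920.00 = R$129.36
Retirement Security Contribution: YTD R$77,290.00 ≥ cap R$66,040.00 → R$0.00
Total: R$386.46 + R$129.36 + R$0.00 = R$515.82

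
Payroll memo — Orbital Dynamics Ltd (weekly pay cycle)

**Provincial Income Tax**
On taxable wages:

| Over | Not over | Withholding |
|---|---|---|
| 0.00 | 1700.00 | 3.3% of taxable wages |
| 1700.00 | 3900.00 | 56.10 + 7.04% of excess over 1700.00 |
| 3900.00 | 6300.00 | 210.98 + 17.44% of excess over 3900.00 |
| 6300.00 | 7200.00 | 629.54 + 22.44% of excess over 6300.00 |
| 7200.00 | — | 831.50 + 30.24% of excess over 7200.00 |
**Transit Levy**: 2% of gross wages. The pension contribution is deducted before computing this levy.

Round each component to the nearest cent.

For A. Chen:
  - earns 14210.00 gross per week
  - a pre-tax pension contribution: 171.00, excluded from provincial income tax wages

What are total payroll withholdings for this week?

3180.39

Provincial Income Tax: taxable = 14210.00 − 171.00 = 14039.00
  831.50 + 30.24% × (14039.00 − 7200.00) = 831.50 + 30.24% × 6839.00 = 2899.61
Transit Levy: 2% × 14039.00 = 280.78
Total: 2899.61 + 280.78 = 3180.39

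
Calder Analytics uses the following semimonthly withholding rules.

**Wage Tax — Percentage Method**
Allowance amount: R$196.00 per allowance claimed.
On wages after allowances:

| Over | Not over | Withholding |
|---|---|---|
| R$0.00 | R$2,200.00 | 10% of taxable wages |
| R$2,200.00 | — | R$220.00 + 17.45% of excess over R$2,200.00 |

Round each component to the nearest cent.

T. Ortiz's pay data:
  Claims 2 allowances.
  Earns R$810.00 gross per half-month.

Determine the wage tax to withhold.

R$41.80

Wage Tax: taxable = R$810.00 − 2×R$196.00 = R$418.00
  10% × R$418.00 = R$41.80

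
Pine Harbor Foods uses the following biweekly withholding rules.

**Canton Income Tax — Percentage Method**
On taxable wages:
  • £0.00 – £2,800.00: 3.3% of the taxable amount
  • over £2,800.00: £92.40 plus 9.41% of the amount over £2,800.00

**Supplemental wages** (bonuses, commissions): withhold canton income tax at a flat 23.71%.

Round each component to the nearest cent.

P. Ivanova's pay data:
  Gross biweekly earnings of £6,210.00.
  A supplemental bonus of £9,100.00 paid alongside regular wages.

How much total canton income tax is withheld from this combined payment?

Canton Income Tax: taxable = £6,210.00
  £92.40 + 9.41% × (£6,210.00 − £2,800.00) = £92.40 + 9.41% × £3,410.00 = £413.28
Supplemental (23.71% flat on bonus): 23.71% × £9,100.00 = £2,157.61
Total canton income tax: £413.28 + £2,157.61 = £2,570.89

£2,570.89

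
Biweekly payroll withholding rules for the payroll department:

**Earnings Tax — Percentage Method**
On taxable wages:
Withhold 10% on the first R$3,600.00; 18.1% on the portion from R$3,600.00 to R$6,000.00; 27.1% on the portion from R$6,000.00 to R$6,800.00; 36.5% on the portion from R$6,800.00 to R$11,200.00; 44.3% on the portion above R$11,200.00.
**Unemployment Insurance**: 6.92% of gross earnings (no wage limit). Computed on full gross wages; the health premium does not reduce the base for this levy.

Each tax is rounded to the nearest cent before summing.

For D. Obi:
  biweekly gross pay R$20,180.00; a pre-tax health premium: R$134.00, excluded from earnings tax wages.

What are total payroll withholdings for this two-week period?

R$7,932.44

Earnings Tax: taxable = R$20,180.00 − R$134.00 = R$20,046.00
  R$2,617.20 + 44.3% × (R$20,046.00 − R$11,200.00) = R$2,617.20 + 44.3% × R$8,846.00 = R$6,535.98
Unemployment Insurance: 6.92% × R$20,180.00 = R$1,396.46
Total: R$6,535.98 + R$1,396.46 = R$7,932.44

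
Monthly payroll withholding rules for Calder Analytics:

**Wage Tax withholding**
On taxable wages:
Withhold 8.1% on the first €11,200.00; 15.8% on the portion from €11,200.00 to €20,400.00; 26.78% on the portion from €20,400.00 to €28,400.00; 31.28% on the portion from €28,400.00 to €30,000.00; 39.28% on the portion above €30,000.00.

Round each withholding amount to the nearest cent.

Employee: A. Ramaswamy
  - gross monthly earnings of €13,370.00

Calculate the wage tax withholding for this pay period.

Wage Tax: taxable = €13,370.00
  €907.20 + 15.8% × (€13,370.00 − €11,200.00) = €907.20 + 15.8% × €2,170.00 = €1,250.06

€1,250.06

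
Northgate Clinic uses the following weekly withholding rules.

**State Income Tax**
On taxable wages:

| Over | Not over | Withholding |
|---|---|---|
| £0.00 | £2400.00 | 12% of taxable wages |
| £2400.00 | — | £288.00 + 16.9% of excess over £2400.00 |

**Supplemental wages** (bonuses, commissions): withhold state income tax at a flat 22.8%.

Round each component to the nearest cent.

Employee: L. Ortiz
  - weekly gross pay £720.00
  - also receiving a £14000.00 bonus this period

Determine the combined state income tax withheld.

£3278.40

State Income Tax: taxable = £720.00
  12% × £720.00 = £86.40
Supplemental (22.8% flat on bonus): 22.8% × £14000.00 = £3192.00
Total state income tax: £86.40 + £3192.00 = £3278.40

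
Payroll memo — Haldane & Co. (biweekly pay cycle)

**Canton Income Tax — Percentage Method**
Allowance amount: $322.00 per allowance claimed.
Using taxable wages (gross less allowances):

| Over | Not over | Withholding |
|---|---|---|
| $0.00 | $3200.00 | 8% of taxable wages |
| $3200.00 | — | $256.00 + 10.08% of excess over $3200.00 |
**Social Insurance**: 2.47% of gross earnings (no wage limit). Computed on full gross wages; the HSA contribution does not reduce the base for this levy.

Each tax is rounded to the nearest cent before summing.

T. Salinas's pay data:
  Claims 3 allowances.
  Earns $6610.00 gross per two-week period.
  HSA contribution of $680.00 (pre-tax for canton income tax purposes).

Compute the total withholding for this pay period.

$597.08

Canton Income Tax: taxable = $6610.00 − $680.00 − 3×$322.00 = $4964.00
  $256.00 + 10.08% × ($4964.00 − $3200.00) = $256.00 + 10.08% × $1764.00 = $433.81
Social Insurance: 2.47% × $6610.00 = $163.27
Total: $433.81 + $163.27 = $597.08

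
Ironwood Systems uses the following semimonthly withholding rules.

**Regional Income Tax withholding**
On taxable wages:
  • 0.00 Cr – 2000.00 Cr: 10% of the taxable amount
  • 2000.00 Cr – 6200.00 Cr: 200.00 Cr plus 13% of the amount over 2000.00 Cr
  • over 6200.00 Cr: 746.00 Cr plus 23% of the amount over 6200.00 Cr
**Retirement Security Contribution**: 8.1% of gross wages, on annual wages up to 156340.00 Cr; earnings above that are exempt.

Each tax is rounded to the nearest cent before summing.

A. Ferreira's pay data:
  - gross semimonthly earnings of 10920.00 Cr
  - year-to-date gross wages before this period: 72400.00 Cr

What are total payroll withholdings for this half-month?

2716.12 Cr

Regional Income Tax: taxable = 10920.00 Cr
  746.00 Cr + 23% × (10920.00 Cr − 6200.00 Cr) = 746.00 Cr + 23% × 4720.00 Cr = 1831.60 Cr
Retirement Security Contribution: 8.1% × 10920.00 Cr = 884.52 Cr
Total: 1831.60 Cr + 884.52 Cr = 2716.12 Cr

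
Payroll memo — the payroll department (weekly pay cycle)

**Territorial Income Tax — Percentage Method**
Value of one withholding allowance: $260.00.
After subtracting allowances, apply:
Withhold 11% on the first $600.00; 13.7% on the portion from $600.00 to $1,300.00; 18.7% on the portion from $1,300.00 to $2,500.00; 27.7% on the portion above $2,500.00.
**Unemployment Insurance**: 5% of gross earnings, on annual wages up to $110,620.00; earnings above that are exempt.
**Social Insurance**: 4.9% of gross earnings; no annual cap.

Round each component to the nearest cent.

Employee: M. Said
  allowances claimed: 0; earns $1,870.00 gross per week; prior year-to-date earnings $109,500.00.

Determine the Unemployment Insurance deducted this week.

$56.00

Unemployment Insurance: cap $110,620.00 − YTD $109,500.00 = $1,120.00 subject; 5% × $1,120.00 = $56.00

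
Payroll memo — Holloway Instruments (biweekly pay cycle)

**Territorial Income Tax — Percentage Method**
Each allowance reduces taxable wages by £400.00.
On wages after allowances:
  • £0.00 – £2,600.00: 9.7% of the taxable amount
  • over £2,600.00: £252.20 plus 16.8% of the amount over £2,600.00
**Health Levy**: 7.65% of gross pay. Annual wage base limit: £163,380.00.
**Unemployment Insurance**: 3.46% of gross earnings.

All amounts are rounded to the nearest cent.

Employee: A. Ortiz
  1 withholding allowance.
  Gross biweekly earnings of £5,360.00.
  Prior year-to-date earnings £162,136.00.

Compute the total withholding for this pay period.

£929.31

Territorial Income Tax: taxable = £5,360.00 − 1×£400.00 = £4,960.00
  £252.20 + 16.8% × (£4,960.00 − £2,600.00) = £252.20 + 16.8% × £2,360.00 = £648.68
Health Levy: cap £163,380.00 − YTD £162,136.00 = £1,244.00 subject; 7.65% × £1,244.00 = £95.17
Unemployment Insurance: 3.46% × £5,360.00 = £185.46
Total: £648.68 + £95.17 + £185.46 = £929.31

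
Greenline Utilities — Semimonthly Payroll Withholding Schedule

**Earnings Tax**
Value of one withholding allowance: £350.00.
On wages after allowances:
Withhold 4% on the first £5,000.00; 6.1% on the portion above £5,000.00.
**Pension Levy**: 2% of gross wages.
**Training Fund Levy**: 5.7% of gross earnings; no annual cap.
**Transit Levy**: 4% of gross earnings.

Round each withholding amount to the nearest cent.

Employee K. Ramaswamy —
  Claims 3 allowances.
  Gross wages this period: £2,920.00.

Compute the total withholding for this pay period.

Earnings Tax: taxable = £2,920.00 − 3×£350.00 = £1,870.00
  4% × £1,870.00 = £74.80
Pension Levy: 2% × £2,920.00 = £58.40
Training Fund Levy: 5.7% × £2,920.00 = £166.44
Transit Levy: 4% × £2,920.00 = £116.80
Total: £74.80 + £58.40 + £166.44 + £116.80 = £416.44

£416.44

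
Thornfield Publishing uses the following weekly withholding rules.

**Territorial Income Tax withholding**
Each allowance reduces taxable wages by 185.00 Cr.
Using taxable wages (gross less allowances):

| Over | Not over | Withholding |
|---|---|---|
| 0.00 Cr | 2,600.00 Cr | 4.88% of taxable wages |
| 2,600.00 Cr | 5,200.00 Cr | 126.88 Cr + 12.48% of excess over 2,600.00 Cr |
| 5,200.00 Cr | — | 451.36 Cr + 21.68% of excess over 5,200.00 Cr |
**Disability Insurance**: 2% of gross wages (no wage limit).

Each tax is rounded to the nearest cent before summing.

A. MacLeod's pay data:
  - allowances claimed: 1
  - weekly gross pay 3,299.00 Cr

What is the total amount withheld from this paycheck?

Territorial Income Tax: taxable = 3,299.00 Cr − 1×185.00 Cr = 3,114.00 Cr
  126.88 Cr + 12.48% × (3,114.00 Cr − 2,600.00 Cr) = 126.88 Cr + 12.48% × 514.00 Cr = 191.03 Cr
Disability Insurance: 2% × 3,299.00 Cr = 65.98 Cr
Total: 191.03 Cr + 65.98 Cr = 257.01 Cr

257.01 Cr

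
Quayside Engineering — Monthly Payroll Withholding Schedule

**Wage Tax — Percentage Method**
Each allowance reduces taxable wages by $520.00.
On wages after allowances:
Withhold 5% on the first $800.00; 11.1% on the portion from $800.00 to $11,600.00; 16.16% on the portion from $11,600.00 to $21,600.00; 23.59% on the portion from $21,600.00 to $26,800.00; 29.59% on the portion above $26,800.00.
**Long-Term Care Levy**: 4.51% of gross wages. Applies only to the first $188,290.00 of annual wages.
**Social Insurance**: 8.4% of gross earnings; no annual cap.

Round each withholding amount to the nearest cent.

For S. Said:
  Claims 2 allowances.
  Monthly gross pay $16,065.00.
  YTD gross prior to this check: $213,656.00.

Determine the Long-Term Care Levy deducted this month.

$0.00

Long-Term Care Levy: YTD $213,656.00 ≥ cap $188,290.00 → $0.00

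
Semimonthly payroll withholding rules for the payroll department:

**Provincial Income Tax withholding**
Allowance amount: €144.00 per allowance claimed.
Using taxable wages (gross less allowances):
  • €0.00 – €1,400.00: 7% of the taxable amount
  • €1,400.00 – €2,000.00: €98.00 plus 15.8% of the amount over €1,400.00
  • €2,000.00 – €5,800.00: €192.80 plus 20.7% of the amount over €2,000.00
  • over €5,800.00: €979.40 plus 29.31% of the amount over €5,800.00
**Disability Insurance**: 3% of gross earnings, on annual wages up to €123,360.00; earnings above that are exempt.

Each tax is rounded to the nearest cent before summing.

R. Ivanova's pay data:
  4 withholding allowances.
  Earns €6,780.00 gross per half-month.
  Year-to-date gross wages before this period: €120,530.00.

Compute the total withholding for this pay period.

€1,182.71

Provincial Income Tax: taxable = €6,780.00 − 4×€144.00 = €6,204.00
  €979.40 + 29.31% × (€6,204.00 − €5,800.00) = €979.40 + 29.31% × €404.00 = €1,097.81
Disability Insurance: cap €123,360.00 − YTD €120,530.00 = €2,830.00 subject; 3% × €2,830.00 = €84.90
Total: €1,097.81 + €84.90 = €1,182.71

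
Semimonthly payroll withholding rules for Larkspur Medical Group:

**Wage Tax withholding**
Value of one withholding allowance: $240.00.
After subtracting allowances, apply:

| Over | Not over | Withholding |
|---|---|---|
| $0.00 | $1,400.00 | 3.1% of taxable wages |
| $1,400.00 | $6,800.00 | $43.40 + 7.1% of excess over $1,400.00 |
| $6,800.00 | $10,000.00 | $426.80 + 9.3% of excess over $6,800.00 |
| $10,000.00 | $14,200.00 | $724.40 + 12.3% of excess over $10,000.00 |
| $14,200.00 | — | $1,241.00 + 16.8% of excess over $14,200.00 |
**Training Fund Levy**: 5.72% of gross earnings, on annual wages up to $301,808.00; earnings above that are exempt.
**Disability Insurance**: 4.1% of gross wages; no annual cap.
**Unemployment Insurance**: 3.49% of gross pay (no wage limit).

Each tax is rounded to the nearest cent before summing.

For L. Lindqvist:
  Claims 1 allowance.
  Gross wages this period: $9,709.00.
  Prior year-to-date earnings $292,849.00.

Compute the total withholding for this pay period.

$1,924.38

Wage Tax: taxable = $9,709.00 − 1×$240.00 = $9,469.00
  $426.80 + 9.3% × ($9,469.00 − $6,800.00) = $426.80 + 9.3% × $2,669.00 = $675.02
Training Fund Levy: cap $301,808.00 − YTD $292,849.00 = $8,959.00 subject; 5.72% × $8,959.00 = $512.45
Disability Insurance: 4.1% × $9,709.00 = $398.07
Unemployment Insurance: 3.49% × $9,709.00 = $338.84
Total: $675.02 + $512.45 + $398.07 + $338.84 = $1,924.38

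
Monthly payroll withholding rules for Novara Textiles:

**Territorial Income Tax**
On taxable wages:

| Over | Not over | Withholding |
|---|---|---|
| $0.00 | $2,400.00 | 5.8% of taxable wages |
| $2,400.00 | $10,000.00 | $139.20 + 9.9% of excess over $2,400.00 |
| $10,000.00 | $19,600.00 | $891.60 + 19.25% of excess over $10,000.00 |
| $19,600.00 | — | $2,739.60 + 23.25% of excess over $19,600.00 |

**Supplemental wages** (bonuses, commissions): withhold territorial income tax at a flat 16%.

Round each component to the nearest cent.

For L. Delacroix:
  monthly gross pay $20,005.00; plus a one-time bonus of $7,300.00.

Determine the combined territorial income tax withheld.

Territorial Income Tax: taxable = $20,005.00
  $2,739.60 + 23.25% × ($20,005.00 − $19,600.00) = $2,739.60 + 23.25% × $405.00 = $2,833.76
Supplemental (16% flat on bonus): 16% × $7,300.00 = $1,168.00
Total territorial income tax: $2,833.76 + $1,168.00 = $4,001.76

$4,001.76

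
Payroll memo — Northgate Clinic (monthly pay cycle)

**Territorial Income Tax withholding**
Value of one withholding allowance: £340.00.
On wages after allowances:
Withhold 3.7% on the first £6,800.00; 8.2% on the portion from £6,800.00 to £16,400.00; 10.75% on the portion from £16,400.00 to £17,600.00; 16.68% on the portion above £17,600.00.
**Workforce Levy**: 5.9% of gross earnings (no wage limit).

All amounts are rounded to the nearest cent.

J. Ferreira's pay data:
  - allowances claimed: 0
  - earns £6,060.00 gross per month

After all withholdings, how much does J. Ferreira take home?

£5,478.24

Territorial Income Tax: taxable = £6,060.00
  3.7% × £6,060.00 = £224.22
Workforce Levy: 5.9% × £6,060.00 = £357.54
Total withheld: £224.22 + £357.54 = £581.76
Net pay: £6,060.00 − £581.76 = £5,478.24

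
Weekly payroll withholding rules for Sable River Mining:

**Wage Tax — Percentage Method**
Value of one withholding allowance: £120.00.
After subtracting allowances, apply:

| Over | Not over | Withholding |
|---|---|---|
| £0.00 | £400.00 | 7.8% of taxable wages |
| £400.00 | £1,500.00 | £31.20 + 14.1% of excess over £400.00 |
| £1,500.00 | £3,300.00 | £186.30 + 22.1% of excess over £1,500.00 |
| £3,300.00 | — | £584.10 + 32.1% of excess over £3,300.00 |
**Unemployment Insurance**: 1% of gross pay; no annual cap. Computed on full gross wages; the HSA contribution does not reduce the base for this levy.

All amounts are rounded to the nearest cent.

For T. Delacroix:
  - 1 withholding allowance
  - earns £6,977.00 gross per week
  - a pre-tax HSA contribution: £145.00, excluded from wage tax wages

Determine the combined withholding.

£1,749.12

Wage Tax: taxable = £6,977.00 − £145.00 − 1×£120.00 = £6,712.00
  £584.10 + 32.1% × (£6,712.00 − £3,300.00) = £584.10 + 32.1% × £3,412.00 = £1,679.35
Unemployment Insurance: 1% × £6,977.00 = £69.77
Total: £1,679.35 + £69.77 = £1,749.12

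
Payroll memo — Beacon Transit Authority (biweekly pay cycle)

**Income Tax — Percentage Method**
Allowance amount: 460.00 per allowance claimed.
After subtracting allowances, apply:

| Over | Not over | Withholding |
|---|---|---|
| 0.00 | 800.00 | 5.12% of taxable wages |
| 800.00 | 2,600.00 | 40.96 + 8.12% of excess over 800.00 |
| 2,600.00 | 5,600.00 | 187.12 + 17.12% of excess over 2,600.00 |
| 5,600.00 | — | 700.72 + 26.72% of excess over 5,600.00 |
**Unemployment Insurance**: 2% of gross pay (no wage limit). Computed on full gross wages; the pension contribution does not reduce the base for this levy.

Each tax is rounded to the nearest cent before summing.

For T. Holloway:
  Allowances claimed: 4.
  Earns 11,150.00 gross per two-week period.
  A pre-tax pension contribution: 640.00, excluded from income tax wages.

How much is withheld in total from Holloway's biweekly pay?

Income Tax: taxable = 11,150.00 − 640.00 − 4×460.00 = 8,670.00
  700.72 + 26.72% × (8,670.00 − 5,600.00) = 700.72 + 26.72% × 3,070.00 = 1,521.02
Unemployment Insurance: 2% × 11,150.00 = 223.00
Total: 1,521.02 + 223.00 = 1,744.02

1,744.02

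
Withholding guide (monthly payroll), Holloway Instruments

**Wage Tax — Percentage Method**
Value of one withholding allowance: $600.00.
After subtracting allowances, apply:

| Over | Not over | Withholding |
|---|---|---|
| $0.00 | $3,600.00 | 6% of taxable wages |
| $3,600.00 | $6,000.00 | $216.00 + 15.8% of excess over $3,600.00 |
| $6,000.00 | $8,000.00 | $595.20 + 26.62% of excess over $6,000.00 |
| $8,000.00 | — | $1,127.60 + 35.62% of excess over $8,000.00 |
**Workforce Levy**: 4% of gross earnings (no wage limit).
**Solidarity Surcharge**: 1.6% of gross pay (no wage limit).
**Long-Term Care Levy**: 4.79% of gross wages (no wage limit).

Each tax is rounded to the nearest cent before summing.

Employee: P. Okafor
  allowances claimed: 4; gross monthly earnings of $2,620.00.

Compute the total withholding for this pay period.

Wage Tax: taxable = $2,620.00 − 4×$600.00 = $220.00
  6% × $220.00 = $13.20
Workforce Levy: 4% × $2,620.00 = $104.80
Solidarity Surcharge: 1.6% × $2,620.00 = $41.92
Long-Term Care Levy: 4.79% × $2,620.00 = $125.50
Total: $13.20 + $104.80 + $41.92 + $125.50 = $285.42

$285.42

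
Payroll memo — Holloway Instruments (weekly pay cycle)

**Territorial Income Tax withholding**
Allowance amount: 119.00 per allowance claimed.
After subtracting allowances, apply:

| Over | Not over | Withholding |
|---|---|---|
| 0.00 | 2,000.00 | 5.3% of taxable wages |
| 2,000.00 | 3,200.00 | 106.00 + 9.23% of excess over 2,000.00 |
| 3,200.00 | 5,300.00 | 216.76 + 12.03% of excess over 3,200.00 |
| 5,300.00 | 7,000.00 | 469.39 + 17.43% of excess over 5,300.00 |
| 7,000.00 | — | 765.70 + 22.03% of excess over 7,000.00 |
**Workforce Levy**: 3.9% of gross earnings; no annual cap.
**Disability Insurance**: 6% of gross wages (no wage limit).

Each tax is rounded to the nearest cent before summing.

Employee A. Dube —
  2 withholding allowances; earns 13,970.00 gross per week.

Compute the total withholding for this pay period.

Territorial Income Tax: taxable = 13,970.00 − 2×119.00 = 13,732.00
  765.70 + 22.03% × (13,732.00 − 7,000.00) = 765.70 + 22.03% × 6,732.00 = 2,248.76
Workforce Levy: 3.9% × 13,970.00 = 544.83
Disability Insurance: 6% × 13,970.00 = 838.20
Total: 2,248.76 + 544.83 + 838.20 = 3,631.79

3,631.79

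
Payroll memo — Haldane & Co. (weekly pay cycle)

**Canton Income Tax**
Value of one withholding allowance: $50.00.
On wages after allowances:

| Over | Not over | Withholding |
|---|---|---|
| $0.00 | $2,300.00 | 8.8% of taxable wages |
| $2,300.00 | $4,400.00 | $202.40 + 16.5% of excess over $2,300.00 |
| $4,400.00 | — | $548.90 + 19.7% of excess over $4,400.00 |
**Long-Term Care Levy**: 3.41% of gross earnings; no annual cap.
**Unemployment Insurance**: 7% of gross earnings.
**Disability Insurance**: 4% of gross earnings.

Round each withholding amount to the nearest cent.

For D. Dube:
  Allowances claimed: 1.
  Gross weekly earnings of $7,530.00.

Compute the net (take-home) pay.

Canton Income Tax: taxable = $7,530.00 − 1×$50.00 = $7,480.00
  $548.90 + 19.7% × ($7,480.00 − $4,400.00) = $548.90 + 19.7% × $3,080.00 = $1,155.66
Long-Term Care Levy: 3.41% × $7,530.00 = $256.77
Unemployment Insurance: 7% × $7,530.00 = $527.10
Disability Insurance: 4% × $7,530.00 = $301.20
Total withheld: $1,155.66 + $256.77 + $527.10 + $301.20 = $2,240.73
Net pay: $7,530.00 − $2,240.73 = $5,289.27

$5,289.27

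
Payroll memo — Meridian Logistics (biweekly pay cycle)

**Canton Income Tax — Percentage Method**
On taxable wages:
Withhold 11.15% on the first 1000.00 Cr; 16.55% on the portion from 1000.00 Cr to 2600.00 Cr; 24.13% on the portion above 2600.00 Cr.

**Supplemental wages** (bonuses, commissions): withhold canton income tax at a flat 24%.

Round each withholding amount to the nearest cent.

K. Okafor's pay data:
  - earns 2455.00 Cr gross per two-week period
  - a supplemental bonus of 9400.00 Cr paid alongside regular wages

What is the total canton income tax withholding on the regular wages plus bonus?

Canton Income Tax: taxable = 2455.00 Cr
  111.50 Cr + 16.55% × (2455.00 Cr − 1000.00 Cr) = 111.50 Cr + 16.55% × 1455.00 Cr = 352.30 Cr
Supplemental (24% flat on bonus): 24% × 9400.00 Cr = 2256.00 Cr
Total canton income tax: 352.30 Cr + 2256.00 Cr = 2608.30 Cr

2608.30 Cr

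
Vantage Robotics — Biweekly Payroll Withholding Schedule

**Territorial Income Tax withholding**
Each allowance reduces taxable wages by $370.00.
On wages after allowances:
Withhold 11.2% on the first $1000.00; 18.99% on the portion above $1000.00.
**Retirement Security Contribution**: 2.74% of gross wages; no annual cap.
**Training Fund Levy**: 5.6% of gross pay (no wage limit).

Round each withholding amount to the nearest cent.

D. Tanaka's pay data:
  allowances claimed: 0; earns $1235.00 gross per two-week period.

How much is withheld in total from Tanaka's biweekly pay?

Territorial Income Tax: taxable = $1235.00
  $112.00 + 18.99% × ($1235.00 − $1000.00) = $112.00 + 18.99% × $235.00 = $156.63
Retirement Security Contribution: 2.74% × $1235.00 = $33.84
Training Fund Levy: 5.6% × $1235.00 = $69.16
Total: $156.63 + $33.84 + $69.16 = $259.63

$259.63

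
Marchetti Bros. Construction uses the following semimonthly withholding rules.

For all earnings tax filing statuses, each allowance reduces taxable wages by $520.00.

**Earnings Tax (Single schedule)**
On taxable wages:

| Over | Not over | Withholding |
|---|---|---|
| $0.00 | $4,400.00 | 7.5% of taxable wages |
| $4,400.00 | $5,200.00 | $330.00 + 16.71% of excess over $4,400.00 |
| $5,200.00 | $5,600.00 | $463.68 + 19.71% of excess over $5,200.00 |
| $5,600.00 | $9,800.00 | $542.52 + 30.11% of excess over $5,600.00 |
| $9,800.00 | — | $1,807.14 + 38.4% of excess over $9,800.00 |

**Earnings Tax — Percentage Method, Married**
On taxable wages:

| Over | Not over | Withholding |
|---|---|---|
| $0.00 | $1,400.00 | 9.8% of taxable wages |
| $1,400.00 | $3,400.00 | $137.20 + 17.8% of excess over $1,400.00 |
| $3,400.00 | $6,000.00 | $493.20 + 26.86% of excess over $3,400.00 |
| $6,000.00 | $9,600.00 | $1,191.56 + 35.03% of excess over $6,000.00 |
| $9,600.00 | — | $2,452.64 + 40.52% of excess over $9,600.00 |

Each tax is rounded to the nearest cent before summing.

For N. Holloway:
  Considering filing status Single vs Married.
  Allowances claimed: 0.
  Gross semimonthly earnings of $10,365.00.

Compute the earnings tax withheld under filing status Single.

$2,024.10

Earnings Tax (Single): taxable = $10,365.00
  $1,807.14 + 38.4% × ($10,365.00 − $9,800.00) = $1,807.14 + 38.4% × $565.00 = $2,024.10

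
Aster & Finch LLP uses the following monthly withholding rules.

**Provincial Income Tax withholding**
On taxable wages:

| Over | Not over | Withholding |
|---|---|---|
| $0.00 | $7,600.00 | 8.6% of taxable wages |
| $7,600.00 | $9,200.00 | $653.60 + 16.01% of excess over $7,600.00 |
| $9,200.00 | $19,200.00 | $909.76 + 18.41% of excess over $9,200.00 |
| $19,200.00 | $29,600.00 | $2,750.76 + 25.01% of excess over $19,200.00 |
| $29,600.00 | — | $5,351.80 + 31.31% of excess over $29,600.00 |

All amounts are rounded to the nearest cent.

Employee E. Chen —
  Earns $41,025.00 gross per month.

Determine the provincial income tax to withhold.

Provincial Income Tax: taxable = $41,025.00
  $5,351.80 + 31.31% × ($41,025.00 − $29,600.00) = $5,351.80 + 31.31% × $11,425.00 = $8,928.97

$8,928.97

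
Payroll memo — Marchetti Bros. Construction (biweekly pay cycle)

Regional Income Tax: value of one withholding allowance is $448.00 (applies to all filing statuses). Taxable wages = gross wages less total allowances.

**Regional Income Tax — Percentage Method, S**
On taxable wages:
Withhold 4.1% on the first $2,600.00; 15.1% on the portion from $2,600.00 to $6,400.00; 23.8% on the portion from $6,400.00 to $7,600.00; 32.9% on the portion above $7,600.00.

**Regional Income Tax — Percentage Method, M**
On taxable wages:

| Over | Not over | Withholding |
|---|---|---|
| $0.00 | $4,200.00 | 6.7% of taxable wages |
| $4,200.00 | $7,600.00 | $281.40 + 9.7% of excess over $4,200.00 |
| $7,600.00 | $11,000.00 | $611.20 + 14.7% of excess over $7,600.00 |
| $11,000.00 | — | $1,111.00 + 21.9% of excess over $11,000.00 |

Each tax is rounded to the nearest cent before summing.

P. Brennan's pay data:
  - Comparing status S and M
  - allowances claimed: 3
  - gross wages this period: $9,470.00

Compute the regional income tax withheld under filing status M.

Regional Income Tax (M): taxable = $9,470.00 − 3×$448.00 = $8,126.00
  $611.20 + 14.7% × ($8,126.00 − $7,600.00) = $611.20 + 14.7% × $526.00 = $688.52

$688.52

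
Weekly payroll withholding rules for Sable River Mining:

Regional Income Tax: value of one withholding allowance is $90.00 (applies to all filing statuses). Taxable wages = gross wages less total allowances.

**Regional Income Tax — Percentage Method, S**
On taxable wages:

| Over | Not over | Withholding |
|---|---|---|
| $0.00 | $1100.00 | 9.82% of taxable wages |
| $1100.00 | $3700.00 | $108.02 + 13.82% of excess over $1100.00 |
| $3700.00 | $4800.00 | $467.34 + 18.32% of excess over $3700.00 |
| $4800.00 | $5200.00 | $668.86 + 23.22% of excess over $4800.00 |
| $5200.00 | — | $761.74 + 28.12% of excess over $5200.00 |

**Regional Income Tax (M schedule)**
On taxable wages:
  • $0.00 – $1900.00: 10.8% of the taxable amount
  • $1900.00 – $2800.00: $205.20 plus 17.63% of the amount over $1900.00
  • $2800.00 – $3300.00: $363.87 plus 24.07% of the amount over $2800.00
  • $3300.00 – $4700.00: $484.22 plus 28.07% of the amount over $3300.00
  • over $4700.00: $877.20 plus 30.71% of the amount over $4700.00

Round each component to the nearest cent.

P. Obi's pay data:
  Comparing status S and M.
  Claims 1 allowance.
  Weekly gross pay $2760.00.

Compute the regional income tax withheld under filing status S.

Regional Income Tax (S): taxable = $2760.00 − 1×$90.00 = $2670.00
  $108.02 + 13.82% × ($2670.00 − $1100.00) = $108.02 + 13.82% × $1570.00 = $324.99

$324.99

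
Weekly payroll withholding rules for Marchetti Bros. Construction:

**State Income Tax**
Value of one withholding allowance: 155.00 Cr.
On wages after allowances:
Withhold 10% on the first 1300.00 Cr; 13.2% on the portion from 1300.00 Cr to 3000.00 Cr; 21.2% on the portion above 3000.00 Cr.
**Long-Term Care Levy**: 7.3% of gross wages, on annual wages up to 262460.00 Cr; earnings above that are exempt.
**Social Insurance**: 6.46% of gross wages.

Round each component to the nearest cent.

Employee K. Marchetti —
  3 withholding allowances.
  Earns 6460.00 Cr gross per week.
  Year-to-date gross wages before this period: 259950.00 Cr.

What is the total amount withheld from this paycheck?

1589.89 Cr

State Income Tax: taxable = 6460.00 Cr − 3×155.00 Cr = 5995.00 Cr
  354.40 Cr + 21.2% × (5995.00 Cr − 3000.00 Cr) = 354.40 Cr + 21.2% × 2995.00 Cr = 989.34 Cr
Long-Term Care Levy: cap 262460.00 Cr − YTD 259950.00 Cr = 2510.00 Cr subject; 7.3% × 2510.00 Cr = 183.23 Cr
Social Insurance: 6.46% × 6460.00 Cr = 417.32 Cr
Total: 989.34 Cr + 183.23 Cr + 417.32 Cr = 1589.89 Cr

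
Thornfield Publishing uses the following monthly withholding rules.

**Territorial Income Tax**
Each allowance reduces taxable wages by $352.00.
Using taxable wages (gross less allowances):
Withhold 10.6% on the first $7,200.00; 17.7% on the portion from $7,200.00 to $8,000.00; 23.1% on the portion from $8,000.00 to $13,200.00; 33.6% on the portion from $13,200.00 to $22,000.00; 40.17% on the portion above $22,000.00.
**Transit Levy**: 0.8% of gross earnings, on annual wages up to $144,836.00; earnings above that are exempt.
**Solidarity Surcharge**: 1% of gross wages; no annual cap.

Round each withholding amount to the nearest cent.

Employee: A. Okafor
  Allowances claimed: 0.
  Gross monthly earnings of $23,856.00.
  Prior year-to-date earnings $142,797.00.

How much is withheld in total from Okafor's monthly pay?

$6,063.23

Territorial Income Tax: taxable = $23,856.00
  $5,062.80 + 40.17% × ($23,856.00 − $22,000.00) = $5,062.80 + 40.17% × $1,856.00 = $5,808.36
Transit Levy: cap $144,836.00 − YTD $142,797.00 = $2,039.00 subject; 0.8% × $2,039.00 = $16.31
Solidarity Surcharge: 1% × $23,856.00 = $238.56
Total: $5,808.36 + $16.31 + $238.56 = $6,063.23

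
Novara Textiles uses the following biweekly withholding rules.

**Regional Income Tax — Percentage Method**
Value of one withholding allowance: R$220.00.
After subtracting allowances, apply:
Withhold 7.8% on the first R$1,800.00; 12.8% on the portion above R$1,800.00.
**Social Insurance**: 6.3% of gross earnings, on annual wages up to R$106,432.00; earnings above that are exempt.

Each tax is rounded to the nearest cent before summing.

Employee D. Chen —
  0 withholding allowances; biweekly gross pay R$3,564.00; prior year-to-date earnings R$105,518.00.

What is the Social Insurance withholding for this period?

R$57.58

Social Insurance: cap R$106,432.00 − YTD R$105,518.00 = R$914.00 subject; 6.3% × R$914.00 = R$57.58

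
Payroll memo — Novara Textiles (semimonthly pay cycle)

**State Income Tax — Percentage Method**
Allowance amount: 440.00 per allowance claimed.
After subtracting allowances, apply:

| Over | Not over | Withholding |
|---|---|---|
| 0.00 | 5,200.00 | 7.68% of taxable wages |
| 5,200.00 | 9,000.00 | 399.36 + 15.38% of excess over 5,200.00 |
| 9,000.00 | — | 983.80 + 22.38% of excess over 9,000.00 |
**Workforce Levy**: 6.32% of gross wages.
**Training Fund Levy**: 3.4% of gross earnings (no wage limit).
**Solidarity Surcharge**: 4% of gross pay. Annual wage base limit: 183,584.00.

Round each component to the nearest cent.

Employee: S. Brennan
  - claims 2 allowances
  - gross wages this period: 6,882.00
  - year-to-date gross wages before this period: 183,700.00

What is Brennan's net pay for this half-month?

5,690.36

State Income Tax: taxable = 6,882.00 − 2×440.00 = 6,002.00
  399.36 + 15.38% × (6,002.00 − 5,200.00) = 399.36 + 15.38% × 802.00 = 522.71
Workforce Levy: 6.32% × 6,882.00 = 434.94
Training Fund Levy: 3.4% × 6,882.00 = 233.99
Solidarity Surcharge: YTD 183,700.00 ≥ cap 183,584.00 → 0.00
Total withheld: 522.71 + 434.94 + 233.99 + 0.00 = 1,191.64
Net pay: 6,882.00 − 1,191.64 = 5,690.36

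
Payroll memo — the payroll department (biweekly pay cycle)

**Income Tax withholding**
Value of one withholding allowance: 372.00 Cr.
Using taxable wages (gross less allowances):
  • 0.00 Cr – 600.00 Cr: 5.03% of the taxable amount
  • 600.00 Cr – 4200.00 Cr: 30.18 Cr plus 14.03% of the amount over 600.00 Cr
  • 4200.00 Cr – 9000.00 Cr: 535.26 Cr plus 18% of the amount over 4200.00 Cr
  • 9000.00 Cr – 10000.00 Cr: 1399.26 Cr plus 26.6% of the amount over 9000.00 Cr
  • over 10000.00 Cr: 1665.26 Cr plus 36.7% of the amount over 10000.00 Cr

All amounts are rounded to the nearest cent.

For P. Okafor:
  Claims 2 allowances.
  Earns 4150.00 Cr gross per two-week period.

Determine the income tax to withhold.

Income Tax: taxable = 4150.00 Cr − 2×372.00 Cr = 3406.00 Cr
  30.18 Cr + 14.03% × (3406.00 Cr − 600.00 Cr) = 30.18 Cr + 14.03% × 2806.00 Cr = 423.86 Cr

423.86 Cr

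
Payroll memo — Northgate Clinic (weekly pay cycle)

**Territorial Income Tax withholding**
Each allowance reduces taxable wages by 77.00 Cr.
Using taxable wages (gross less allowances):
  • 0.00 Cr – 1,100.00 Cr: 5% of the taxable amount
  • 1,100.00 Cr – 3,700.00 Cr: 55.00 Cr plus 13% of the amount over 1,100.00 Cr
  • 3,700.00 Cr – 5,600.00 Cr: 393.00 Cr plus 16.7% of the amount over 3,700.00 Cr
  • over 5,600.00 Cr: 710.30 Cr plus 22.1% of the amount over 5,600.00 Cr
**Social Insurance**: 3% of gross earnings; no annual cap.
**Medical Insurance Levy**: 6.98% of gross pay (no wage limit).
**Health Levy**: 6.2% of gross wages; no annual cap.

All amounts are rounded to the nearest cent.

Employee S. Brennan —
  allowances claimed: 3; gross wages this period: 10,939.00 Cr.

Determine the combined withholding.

3,609.10 Cr

Territorial Income Tax: taxable = 10,939.00 Cr − 3×77.00 Cr = 10,708.00 Cr
  710.30 Cr + 22.1% × (10,708.00 Cr − 5,600.00 Cr) = 710.30 Cr + 22.1% × 5,108.00 Cr = 1,839.17 Cr
Social Insurance: 3% × 10,939.00 Cr = 328.17 Cr
Medical Insurance Levy: 6.98% × 10,939.00 Cr = 763.54 Cr
Health Levy: 6.2% × 10,939.00 Cr = 678.22 Cr
Total: 1,839.17 Cr + 328.17 Cr + 763.54 Cr + 678.22 Cr = 3,609.10 Cr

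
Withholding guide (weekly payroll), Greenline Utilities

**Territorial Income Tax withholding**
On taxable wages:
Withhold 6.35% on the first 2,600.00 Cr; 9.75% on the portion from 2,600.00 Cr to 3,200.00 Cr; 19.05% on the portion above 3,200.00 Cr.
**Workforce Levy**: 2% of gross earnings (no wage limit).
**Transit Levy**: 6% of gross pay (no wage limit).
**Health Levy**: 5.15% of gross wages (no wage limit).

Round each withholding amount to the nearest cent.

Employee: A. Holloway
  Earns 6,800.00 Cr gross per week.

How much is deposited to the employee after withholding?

4,996.40 Cr

Territorial Income Tax: taxable = 6,800.00 Cr
  223.60 Cr + 19.05% × (6,800.00 Cr − 3,200.00 Cr) = 223.60 Cr + 19.05% × 3,600.00 Cr = 909.40 Cr
Workforce Levy: 2% × 6,800.00 Cr = 136.00 Cr
Transit Levy: 6% × 6,800.00 Cr = 408.00 Cr
Health Levy: 5.15% × 6,800.00 Cr = 350.20 Cr
Total withheld: 909.40 Cr + 136.00 Cr + 408.00 Cr + 350.20 Cr = 1,803.60 Cr
Net pay: 6,800.00 Cr − 1,803.60 Cr = 4,996.40 Cr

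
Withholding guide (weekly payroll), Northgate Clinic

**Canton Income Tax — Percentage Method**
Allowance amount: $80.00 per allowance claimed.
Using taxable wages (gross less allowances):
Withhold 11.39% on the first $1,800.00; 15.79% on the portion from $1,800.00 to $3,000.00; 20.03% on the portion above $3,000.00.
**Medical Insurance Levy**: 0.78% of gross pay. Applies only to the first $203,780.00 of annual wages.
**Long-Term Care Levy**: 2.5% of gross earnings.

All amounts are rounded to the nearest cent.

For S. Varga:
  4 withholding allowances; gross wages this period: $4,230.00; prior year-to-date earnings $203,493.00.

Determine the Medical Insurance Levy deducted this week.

Medical Insurance Levy: cap $203,780.00 − YTD $203,493.00 = $287.00 subject; 0.78% × $287.00 = $2.24

$2.24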